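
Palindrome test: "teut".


Word: "teut"
Reversed: "tuet"
Forward == Backward? teut != tuet
Palindrome = No


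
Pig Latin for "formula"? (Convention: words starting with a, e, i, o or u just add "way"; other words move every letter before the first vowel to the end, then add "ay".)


Word: "formula"
Starts with consonant(s) → move to end, add 'ay'
Consonant cluster: "f"
Pig Latin = "ormulafay"


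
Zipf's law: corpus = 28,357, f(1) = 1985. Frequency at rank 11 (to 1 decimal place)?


Zipf's law: f(r) = f(1) / r
f(1) = 1985
f(11) = 1985 / 11
= 180.5 occurrences


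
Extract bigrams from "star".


Word: "star" (length 4)
Number of bigrams = 4 - 2 + 1 = 3
  Position 0: "st"
  Position 1: "ta"
  Position 2: "ar"
Bigrams = "st", "ta", "ar"


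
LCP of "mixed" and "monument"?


Word 1: "mixed"
Word 2: "monument"
Comparing from start:
  Pos 0: 'm' == 'm'
  Pos 1: 'i' != 'o' (stop)
LCP = "m" (length 1)


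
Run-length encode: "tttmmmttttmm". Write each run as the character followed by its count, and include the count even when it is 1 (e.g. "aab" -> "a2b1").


String: "tttmmmttttmm"
Scanning for consecutive runs:
  't' x 3
  'm' x 3
  't' x 4
  'm' x 2
RLE = "t3m3t4m2"


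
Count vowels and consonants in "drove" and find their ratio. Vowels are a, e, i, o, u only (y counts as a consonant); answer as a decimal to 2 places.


Word: "drove"
Vowels (a,e,i,o,u): 2
Consonants: 3
Ratio = 2/3
= 0.67


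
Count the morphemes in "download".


Word: "download"
Morphemes: down- + load
Each morpheme carries meaning
= 2 morphemes


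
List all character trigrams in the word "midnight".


Word: "midnight" (length 8)
Number of trigrams = 8 - 3 + 1 = 6
  Position 0: "mid"
  Position 1: "idn"
  Position 2: "dni"
  Position 3: "nig"
  Position 4: "igh"
  Position 5: "ght"
Trigrams = "mid", "idn", "dni", "nig", "igh", "ght"


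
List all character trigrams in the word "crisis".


Word: "crisis" (length 6)
Number of trigrams = 6 - 3 + 1 = 4
  Position 0: "cri"
  Position 1: "ris"
  Position 2: "isi"
  Position 3: "sis"
Trigrams = "cri", "ris", "isi", "sis"


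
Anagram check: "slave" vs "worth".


Word 1: "slave" → sorted: aelsv
Word 2: "worth" → sorted: hortw
Same letters? aelsv != hortw
Anagram = No


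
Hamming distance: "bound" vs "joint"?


Comparing character by character (same length = 5):
  Pos 0: 'b' vs 'j' !=
  Pos 1: 'o' vs 'o' =
  Pos 2: 'u' vs 'i' !=
  Pos 3: 'n' vs 'n' =
  Pos 4: 'd' vs 't' !=
Hamming distance = 3


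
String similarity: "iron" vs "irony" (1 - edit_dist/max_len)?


Word 1: "iron" (length 4)
Word 2: "irony" (length 5)
One optimal edit sequence:
  1. keep 'i'
  2. keep 'r'
  3. keep 'o'
  4. keep 'n'
  5. insert 'y'  (+1)
Edit distance = 1
Max length = max(4, 5) = 5
Similarity = 1 - 1/5
= 0.8000


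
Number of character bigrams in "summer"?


Word: "summer" (length 6)
Number of 2-grams = length - 2 + 1 = 6 - 2 + 1
= 5


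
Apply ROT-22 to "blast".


Word: "blast"
Shift: 22
Each letter → (letter + shift) mod 26:
  'b' (1) + 22 = 23 → 'x'
  'l' (11) + 22 = 7 → 'h'
  'a' (0) + 22 = 22 → 'w'
  's' (18) + 22 = 14 → 'o'
  't' (19) + 22 = 15 → 'p'
Result = "xhwop"


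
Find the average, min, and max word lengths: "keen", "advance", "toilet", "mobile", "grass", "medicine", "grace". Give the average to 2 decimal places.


Lengths: "keen"=4, "advance"=7, "toilet"=6, "mobile"=6, "grass"=5, "medicine"=8, "grace"=5
Sum = 41, Count = 7
Average = 41/7 = 5.86
= avg=5.86, min=4, max=8


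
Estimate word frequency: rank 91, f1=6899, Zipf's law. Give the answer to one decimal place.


Zipf's law: f(r) = f(1) / r
f(1) = 6899
f(91) = 6899 / 91
= 75.8 occurrences


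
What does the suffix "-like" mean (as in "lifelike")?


Suffix: -like
As in: lifelike -> life + -like
Meaning = resembling


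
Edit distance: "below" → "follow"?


Word 1: "below" (length 5)
Word 2: "follow" (length 6)
One optimal edit sequence (insert/delete/substitute each cost 1):
  1. insert 'f'  (+1)
  2. substitute 'b' -> 'o'  (+1)
  3. substitute 'e' -> 'l'  (+1)
  4. keep 'l'
  5. keep 'o'
  6. keep 'w'
Total edit operations: 3
Edit distance = 3


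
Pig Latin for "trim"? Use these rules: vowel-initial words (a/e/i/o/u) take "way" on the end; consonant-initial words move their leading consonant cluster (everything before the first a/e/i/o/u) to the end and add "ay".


Word: "trim"
Starts with consonant(s) → move to end, add 'ay'
Consonant cluster: "tr"
Pig Latin = "imtray"


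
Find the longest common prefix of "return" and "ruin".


Word 1: "return"
Word 2: "ruin"
Comparing from start:
  Pos 0: 'r' == 'r'
  Pos 1: 'e' != 'u' (stop)
LCP = "r" (length 1)


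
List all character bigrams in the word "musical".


Word: "musical" (length 7)
Number of bigrams = 7 - 2 + 1 = 6
  Position 0: "mu"
  Position 1: "us"
  Position 2: "si"
  Position 3: "ic"
  Position 4: "ca"
  Position 5: "al"
Bigrams = "mu", "us", "si", "ic", "ca", "al"


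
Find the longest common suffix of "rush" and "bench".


Word 1: "rush"
Word 2: "bench"
Comparing from end:
  Pos -1: 'h' == 'h'
  Pos -2: 's' != 'c' (stop)
LCS = "h" (length 1)


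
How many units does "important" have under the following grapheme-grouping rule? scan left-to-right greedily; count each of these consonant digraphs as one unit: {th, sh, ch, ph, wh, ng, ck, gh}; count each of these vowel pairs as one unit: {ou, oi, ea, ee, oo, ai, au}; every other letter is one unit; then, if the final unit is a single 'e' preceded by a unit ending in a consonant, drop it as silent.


Word: "important" (9 letters)
Left-to-right scan:
  (1) 'i' (letter)
  (2) 'm' (letter)
  (3) 'p' (letter)
  (4) 'o' (letter)
  (5) 'r' (letter)
  (6) 't' (letter)
  (7) 'a' (letter)
  (8) 'n' (letter)
  (9) 't' (letter)
Units from scan: 9
Sound units = 9 units


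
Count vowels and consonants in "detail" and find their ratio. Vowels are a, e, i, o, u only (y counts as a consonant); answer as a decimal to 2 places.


Word: "detail"
Vowels (a,e,i,o,u): 3
Consonants: 3
Ratio = 3/3
= 1.00


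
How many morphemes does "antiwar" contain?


Word: "antiwar"
Morphemes: anti- | war
Each morpheme carries meaning
= 2 morphemes


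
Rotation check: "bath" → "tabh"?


Word: "bath", Candidate: "tabh"
Method: check if candidate is substring of word+word
"bathbath" contains "tabh"? No
Is rotation = No


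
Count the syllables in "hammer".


Word: "hammer"
Syllable breakdown: ham | mer
Counting: 2 parts
= 2 syllables


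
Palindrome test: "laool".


Word: "laool"
Reversed: "looal"
Forward == Backward? laool != looal
Palindrome = No


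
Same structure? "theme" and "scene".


Pattern of "theme": [0, 1, 2, 3, 2]
Pattern of "scene": [0, 1, 2, 3, 2]
Patterns match
Same pattern = Yes


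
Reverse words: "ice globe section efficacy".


Original: "ice globe section efficacy"
Words (1..n): ice | globe | section | efficacy
Reversed (n..1): efficacy | section | globe | ice
Result = "efficacy section globe ice"


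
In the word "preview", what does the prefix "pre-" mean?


Prefix: pre-
Example: preview (pre- + view)
Meaning = before


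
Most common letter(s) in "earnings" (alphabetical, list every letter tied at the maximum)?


Word: "earnings"
Letter counts:
  'a': 1
  'e': 1
  'g': 1
  'i': 1
  'n': 2
  'r': 1
  's': 1
Maximum count = 2
Most frequent = 'n' (2 times each)


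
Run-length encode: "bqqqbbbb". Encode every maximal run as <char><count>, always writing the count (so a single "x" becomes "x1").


String: "bqqqbbbb"
Scanning for consecutive runs:
  'b' x 1
  'q' x 3
  'b' x 4
RLE = "b1q3b4"


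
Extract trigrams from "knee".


Word: "knee" (length 4)
Number of trigrams = 4 - 3 + 1 = 2
  Position 0: "kne"
  Position 1: "nee"
Trigrams = "kne", "nee"


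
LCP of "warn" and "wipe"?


Word 1: "warn"
Word 2: "wipe"
Comparing from start:
  Pos 0: 'w' == 'w'
  Pos 1: 'a' != 'i' (stop)
LCP = "w" (length 1)


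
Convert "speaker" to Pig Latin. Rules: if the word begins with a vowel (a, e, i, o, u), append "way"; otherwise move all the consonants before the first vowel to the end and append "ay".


Word: "speaker"
Starts with consonant(s) → move to end, add 'ay'
Consonant cluster: "sp"
Pig Latin = "eakerspay"


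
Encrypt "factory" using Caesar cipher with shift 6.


Word: "factory"
Shift: 6
Each letter → (letter + shift) mod 26:
  'f' (5) + 6 = 11 → 'l'
  'a' (0) + 6 = 6 → 'g'
  'c' (2) + 6 = 8 → 'i'
  't' (19) + 6 = 25 → 'z'
  'o' (14) + 6 = 20 → 'u'
  'r' (17) + 6 = 23 → 'x'
  'y' (24) + 6 = 4 → 'e'
Result = "lgizuxe"


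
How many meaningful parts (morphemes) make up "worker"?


Word: "worker"
Morphemes: work | -er
Each morpheme carries meaning
= 2 morphemes


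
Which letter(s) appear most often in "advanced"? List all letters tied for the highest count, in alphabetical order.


Word: "advanced"
Letter counts:
  'a': 2
  'c': 1
  'd': 2
  'e': 1
  'n': 1
  'v': 1
Maximum count = 2
Most frequent = 'a', 'd' (2 times each)


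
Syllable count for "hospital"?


Word: "hospital"
Syllable breakdown: hos · pi · tal
Counting: 3 parts
= 3 syllables


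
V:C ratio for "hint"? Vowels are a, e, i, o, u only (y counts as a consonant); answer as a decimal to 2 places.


Word: "hint"
Vowels (a,e,i,o,u): 1
Consonants: 3
Ratio = 1/3
= 0.33


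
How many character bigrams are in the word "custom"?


Word: "custom" (length 6)
Number of 2-grams = length - 2 + 1 = 6 - 2 + 1
= 5


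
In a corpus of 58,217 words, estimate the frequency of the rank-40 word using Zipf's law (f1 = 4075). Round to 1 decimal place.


Zipf's law: f(r) = f(1) / r
f(1) = 4075
f(40) = 4075 / 40
= 101.9 occurrences


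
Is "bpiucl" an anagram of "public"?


Word 1: "public" → sorted: bcilpu
Word 2: "bpiucl" → sorted: bcilpu
Same letters? bcilpu == bcilpu
Anagram = Yes


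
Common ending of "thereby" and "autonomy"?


Word 1: "thereby"
Word 2: "autonomy"
Comparing from end:
  Pos -1: 'y' == 'y'
  Pos -2: 'b' != 'm' (stop)
LCS = "y" (length 1)


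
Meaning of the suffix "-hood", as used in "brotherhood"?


Suffix: -hood
As in: brotherhood -> brother + -hood
Meaning = state / condition


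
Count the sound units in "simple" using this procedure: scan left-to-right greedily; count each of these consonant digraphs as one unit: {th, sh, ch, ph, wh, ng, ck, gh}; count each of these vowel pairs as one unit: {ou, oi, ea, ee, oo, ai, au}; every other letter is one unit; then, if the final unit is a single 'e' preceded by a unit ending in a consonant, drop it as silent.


Word: "simple" (6 letters)
Left-to-right scan:
  (1) 's' (letter)
  (2) 'i' (letter)
  (3) 'm' (letter)
  (4) 'p' (letter)
  (5) 'l' (letter)
  (6) 'e' (letter)
Units from scan: 6
Final unit is 'e' after a consonant -> drop as silent (-1)
Sound units = 5 units


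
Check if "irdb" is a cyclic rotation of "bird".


Word: "bird", Candidate: "irdb"
Method: check if candidate is substring of word+word
"birdbird" contains "irdb"? Yes
Is rotation = Yes


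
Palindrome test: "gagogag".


Word: "gagogag"
Reversed: "gagogag"
Forward == Backward? gagogag == gagogag
Palindrome = Yes


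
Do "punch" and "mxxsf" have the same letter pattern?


Pattern of "punch": [0, 1, 2, 3, 4]
Pattern of "mxxsf": [0, 1, 1, 2, 3]
Patterns do not match
Same pattern = No


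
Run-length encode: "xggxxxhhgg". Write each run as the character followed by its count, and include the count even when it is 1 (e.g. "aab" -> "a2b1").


String: "xggxxxhhgg"
Scanning for consecutive runs:
  'x' x 1
  'g' x 2
  'x' x 3
  'h' x 2
  'g' x 2
RLE = "x1g2x3h2g2"


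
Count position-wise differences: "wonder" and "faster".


Comparing character by character (same length = 6):
  Pos 0: 'w' vs 'f' !=
  Pos 1: 'o' vs 'a' !=
  Pos 2: 'n' vs 's' !=
  Pos 3: 'd' vs 't' !=
  Pos 4: 'e' vs 'e' =
  Pos 5: 'r' vs 'r' =
Hamming distance = 4


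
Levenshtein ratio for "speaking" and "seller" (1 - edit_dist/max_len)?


Word 1: "speaking" (length 8)
Word 2: "seller" (length 6)
One optimal edit sequence:
  1. keep 's'
  2. delete 'p'  (+1)
  3. keep 'e'
  4. delete 'a'  (+1)
  5. substitute 'k' -> 'l'  (+1)
  6. substitute 'i' -> 'l'  (+1)
  7. substitute 'n' -> 'e'  (+1)
  8. substitute 'g' -> 'r'  (+1)
Edit distance = 6
Max length = max(8, 6) = 8
Similarity = 1 - 6/8
= 0.2500


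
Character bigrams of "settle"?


Word: "settle" (length 6)
Number of bigrams = 6 - 2 + 1 = 5
  Position 0: "se"
  Position 1: "et"
  Position 2: "tt"
  Position 3: "tl"
  Position 4: "le"
Bigrams = "se", "et", "tt", "tl", "le"


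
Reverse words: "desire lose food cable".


Original: "desire lose food cable"
Words (1..n): desire | lose | food | cable
Reversed (n..1): cable | food | lose | desire
Result = "cable food lose desire"


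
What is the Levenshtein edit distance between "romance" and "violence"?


Word 1: "romance" (length 7)
Word 2: "violence" (length 8)
One optimal edit sequence (insert/delete/substitute each cost 1):
  1. insert 'v'  (+1)
  2. substitute 'r' -> 'i'  (+1)
  3. keep 'o'
  4. substitute 'm' -> 'l'  (+1)
  5. substitute 'a' -> 'e'  (+1)
  6. keep 'n'
  7. keep 'c'
  8. keep 'e'
Total edit operations: 4
Edit distance = 4


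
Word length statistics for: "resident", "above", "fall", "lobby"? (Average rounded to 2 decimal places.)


Lengths: "resident"=8, "above"=5, "fall"=4, "lobby"=5
Sum = 22, Count = 4
Average = 22/4 = 5.50
= avg=5.50, min=4, max=8


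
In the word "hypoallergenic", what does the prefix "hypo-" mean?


Prefix: hypo-
Example: hypoallergenic (hypo- + allergenic)
Meaning = under / below normal


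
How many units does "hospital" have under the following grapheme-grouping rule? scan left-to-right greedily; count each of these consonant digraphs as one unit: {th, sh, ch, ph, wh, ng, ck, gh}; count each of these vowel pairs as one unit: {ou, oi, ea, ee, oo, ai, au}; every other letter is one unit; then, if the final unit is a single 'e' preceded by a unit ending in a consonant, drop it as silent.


Word: "hospital" (8 letters)
Left-to-right scan:
  [1] 'h' (letter)
  [2] 'o' (letter)
  [3] 's' (letter)
  [4] 'p' (letter)
  [5] 'i' (letter)
  [6] 't' (letter)
  [7] 'a' (letter)
  [8] 'l' (letter)
Units from scan: 8
Sound units = 8 units


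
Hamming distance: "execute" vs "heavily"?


Comparing character by character (same length = 7):
  Pos 0: 'e' vs 'h' !=
  Pos 1: 'x' vs 'e' !=
  Pos 2: 'e' vs 'a' !=
  Pos 3: 'c' vs 'v' !=
  Pos 4: 'u' vs 'i' !=
  Pos 5: 't' vs 'l' !=
  Pos 6: 'e' vs 'y' !=
Hamming distance = 7


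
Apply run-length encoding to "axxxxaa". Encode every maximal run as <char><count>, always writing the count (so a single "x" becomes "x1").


String: "axxxxaa"
Scanning for consecutive runs:
  'a' x 1
  'x' x 4
  'a' x 2
RLE = "a1x4a2"


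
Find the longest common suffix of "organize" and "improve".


Word 1: "organize"
Word 2: "improve"
Comparing from end:
  Pos -1: 'e' == 'e'
  Pos -2: 'z' != 'v' (stop)
LCS = "e" (length 1)


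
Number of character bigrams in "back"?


Word: "back" (length 4)
Number of 2-grams = length - 2 + 1 = 4 - 2 + 1
= 3


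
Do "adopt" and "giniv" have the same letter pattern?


Pattern of "adopt": [0, 1, 2, 3, 4]
Pattern of "giniv": [0, 1, 2, 1, 3]
Patterns do not match
Same pattern = No


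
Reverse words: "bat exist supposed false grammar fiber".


Original: "bat exist supposed false grammar fiber"
Words (1..n): bat | exist | supposed | false | grammar | fiber
Reversed (n..1): fiber | grammar | false | supposed | exist | bat
Result = "fiber grammar false supposed exist bat"


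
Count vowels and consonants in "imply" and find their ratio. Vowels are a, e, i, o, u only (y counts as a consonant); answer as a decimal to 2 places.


Word: "imply"
Vowels (a,e,i,o,u): 1
Consonants: 4
Ratio = 1/4
= 0.25


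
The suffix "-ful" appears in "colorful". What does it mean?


Suffix: -ful
As in: colorful -> color + -ful
Meaning = full of


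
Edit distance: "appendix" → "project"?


Word 1: "appendix" (length 8)
Word 2: "project" (length 7)
One optimal edit sequence (insert/delete/substitute each cost 1):
  1. delete 'a'  (+1)
  2. keep 'p'
  3. substitute 'p' -> 'r'  (+1)
  4. substitute 'e' -> 'o'  (+1)
  5. substitute 'n' -> 'j'  (+1)
  6. substitute 'd' -> 'e'  (+1)
  7. substitute 'i' -> 'c'  (+1)
  8. substitute 'x' -> 't'  (+1)
Total edit operations: 7
Edit distance = 7


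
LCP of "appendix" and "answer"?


Word 1: "appendix"
Word 2: "answer"
Comparing from start:
  Pos 0: 'a' == 'a'
  Pos 1: 'p' != 'n' (stop)
LCP = "a" (length 1)


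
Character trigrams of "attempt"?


Word: "attempt" (length 7)
Number of trigrams = 7 - 3 + 1 = 5
  Position 0: "att"
  Position 1: "tte"
  Position 2: "tem"
  Position 3: "emp"
  Position 4: "mpt"
Trigrams = "att", "tte", "tem", "emp", "mpt"


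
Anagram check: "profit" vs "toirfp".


Word 1: "profit" → sorted: fioprt
Word 2: "toirfp" → sorted: fioprt
Same letters? fioprt == fioprt
Anagram = Yes


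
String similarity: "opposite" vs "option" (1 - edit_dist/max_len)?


Word 1: "opposite" (length 8)
Word 2: "option" (length 6)
One optimal edit sequence:
  1. keep 'o'
  2. delete 'p'  (+1)
  3. keep 'p'
  4. delete 'o'  (+1)
  5. substitute 's' -> 't'  (+1)
  6. keep 'i'
  7. substitute 't' -> 'o'  (+1)
  8. substitute 'e' -> 'n'  (+1)
Edit distance = 5
Max length = max(8, 6) = 8
Similarity = 1 - 5/8
= 0.3750


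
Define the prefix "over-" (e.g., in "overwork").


Prefix: over-
As in: overwork -> over- + work
Meaning = excessive


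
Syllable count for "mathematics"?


Word: "mathematics"
Syllable breakdown: math-e-mat-ics
Counting: 4 parts
= 4 syllables


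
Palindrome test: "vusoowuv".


Word: "vusoowuv"
Reversed: "vuwoosuv"
Forward == Backward? vusoowuv != vuwoosuv
Palindrome = No


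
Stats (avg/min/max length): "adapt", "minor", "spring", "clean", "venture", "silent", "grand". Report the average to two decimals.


Lengths: "adapt"=5, "minor"=5, "spring"=6, "clean"=5, "venture"=7, "silent"=6, "grand"=5
Sum = 39, Count = 7
Average = 39/7 = 5.57
= avg=5.57, min=5, max=7


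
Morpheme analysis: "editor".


Word: "editor"
Morphemes: edit + -or
Each morpheme carries meaning
= 2 morphemes


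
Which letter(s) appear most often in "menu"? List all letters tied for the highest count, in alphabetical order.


Word: "menu"
Letter counts:
  'e': 1
  'm': 1
  'n': 1
  'u': 1
Maximum count = 1
Most frequent = 'e', 'm', 'n', 'u' (1 time each)


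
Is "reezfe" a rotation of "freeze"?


Word: "freeze", Candidate: "reezfe"
Method: check if candidate is substring of word+word
"freezefreeze" contains "reezfe"? No
Is rotation = No


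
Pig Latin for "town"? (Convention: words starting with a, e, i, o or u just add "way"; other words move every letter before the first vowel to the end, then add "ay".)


Word: "town"
Starts with consonant(s) → move to end, add 'ay'
Consonant cluster: "t"
Pig Latin = "owntay"


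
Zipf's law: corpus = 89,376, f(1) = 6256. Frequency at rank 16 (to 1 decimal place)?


Zipf's law: f(r) = f(1) / r
f(1) = 6256
f(16) = 6256 / 16
= 391.0 occurrences


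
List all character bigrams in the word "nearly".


Word: "nearly" (length 6)
Number of bigrams = 6 - 2 + 1 = 5
  Position 0: "ne"
  Position 1: "ea"
  Position 2: "ar"
  Position 3: "rl"
  Position 4: "ly"
Bigrams = "ne", "ea", "ar", "rl", "ly"


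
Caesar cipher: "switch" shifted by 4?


Word: "switch"
Shift: 4
Each letter → (letter + shift) mod 26:
  's' (18) + 4 = 22 → 'w'
  'w' (22) + 4 = 0 → 'a'
  'i' (8) + 4 = 12 → 'm'
  't' (19) + 4 = 23 → 'x'
  'c' (2) + 4 = 6 → 'g'
  'h' (7) + 4 = 11 → 'l'
Result = "wamxgl"


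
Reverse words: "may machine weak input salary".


Original: "may machine weak input salary"
Words (1..n): may | machine | weak | input | salary
Reversed (n..1): salary | input | weak | machine | may
Result = "salary input weak machine may"


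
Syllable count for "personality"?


Word: "personality"
Syllable breakdown: per | son | al | i | ty
Counting: 5 parts
= 5 syllables


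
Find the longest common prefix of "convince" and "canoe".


Word 1: "convince"
Word 2: "canoe"
Comparing from start:
  Pos 0: 'c' == 'c'
  Pos 1: 'o' != 'a' (stop)
LCP = "c" (length 1)


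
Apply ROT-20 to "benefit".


Word: "benefit"
Shift: 20
Each letter → (letter + shift) mod 26:
  'b' (1) + 20 = 21 → 'v'
  'e' (4) + 20 = 24 → 'y'
  'n' (13) + 20 = 7 → 'h'
  'e' (4) + 20 = 24 → 'y'
  'f' (5) + 20 = 25 → 'z'
  'i' (8) + 20 = 2 → 'c'
  't' (19) + 20 = 13 → 'n'
Result = "vyhyzcn"


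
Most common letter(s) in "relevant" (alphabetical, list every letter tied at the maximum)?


Word: "relevant"
Letter counts:
  'a': 1
  'e': 2
  'l': 1
  'n': 1
  'r': 1
  't': 1
  'v': 1
Maximum count = 2
Most frequent = 'e' (2 times each)


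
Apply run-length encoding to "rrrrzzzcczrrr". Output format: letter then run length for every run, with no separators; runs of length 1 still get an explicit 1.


String: "rrrrzzzcczrrr"
Scanning for consecutive runs:
  'r' x 4
  'z' x 3
  'c' x 2
  'z' x 1
  'r' x 3
RLE = "r4z3c2z1r3"


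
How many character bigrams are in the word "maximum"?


Word: "maximum" (length 7)
Number of 2-grams = length - 2 + 1 = 7 - 2 + 1
= 6


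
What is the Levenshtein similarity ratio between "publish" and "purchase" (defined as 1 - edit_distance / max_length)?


Word 1: "publish" (length 7)
Word 2: "purchase" (length 8)
One optimal edit sequence:
  1. keep 'p'
  2. keep 'u'
  3. insert 'r'  (+1)
  4. substitute 'b' -> 'c'  (+1)
  5. substitute 'l' -> 'h'  (+1)
  6. substitute 'i' -> 'a'  (+1)
  7. keep 's'
  8. substitute 'h' -> 'e'  (+1)
Edit distance = 5
Max length = max(7, 8) = 8
Similarity = 1 - 5/8
= 0.3750


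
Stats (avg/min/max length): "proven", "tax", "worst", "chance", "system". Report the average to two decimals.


Lengths: "proven"=6, "tax"=3, "worst"=5, "chance"=6, "system"=6
Sum = 26, Count = 5
Average = 26/5 = 5.20
= avg=5.20, min=3, max=6


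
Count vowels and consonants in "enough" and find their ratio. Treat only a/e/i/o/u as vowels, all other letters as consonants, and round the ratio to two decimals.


Word: "enough"
Vowels (a,e,i,o,u): 3
Consonants: 3
Ratio = 3/3
= 1.00


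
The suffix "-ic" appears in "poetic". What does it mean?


Suffix: -ic
Example: poetic (poet + -ic)
Meaning = relating to


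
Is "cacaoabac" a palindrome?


Word: "cacaoabac"
Reversed: "cabaoacac"
Forward == Backward? cacaoabac != cabaoacac
Palindrome = No


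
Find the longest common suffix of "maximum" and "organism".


Word 1: "maximum"
Word 2: "organism"
Comparing from end:
  Pos -1: 'm' == 'm'
  Pos -2: 'u' != 's' (stop)
LCS = "m" (length 1)


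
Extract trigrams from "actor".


Word: "actor" (length 5)
Number of trigrams = 5 - 3 + 1 = 3
  Position 0: "act"
  Position 1: "cto"
  Position 2: "tor"
Trigrams = "act", "cto", "tor"


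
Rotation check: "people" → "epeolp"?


Word: "people", Candidate: "epeolp"
Method: check if candidate is substring of word+word
"peoplepeople" contains "epeolp"? No
Is rotation = No


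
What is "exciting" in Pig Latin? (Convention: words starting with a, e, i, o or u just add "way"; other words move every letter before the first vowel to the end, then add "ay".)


Word: "exciting"
Starts with vowel → add 'way'
Pig Latin = "excitingway"


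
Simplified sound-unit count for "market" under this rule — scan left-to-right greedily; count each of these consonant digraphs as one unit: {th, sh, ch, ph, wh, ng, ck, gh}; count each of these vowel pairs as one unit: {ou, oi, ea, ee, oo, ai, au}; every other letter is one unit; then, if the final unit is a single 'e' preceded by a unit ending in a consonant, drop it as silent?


Word: "market" (6 letters)
Left-to-right scan:
  [1] 'm' (letter)
  [2] 'a' (letter)
  [3] 'r' (letter)
  [4] 'k' (letter)
  [5] 'e' (letter)
  [6] 't' (letter)
Units from scan: 6
Sound units = 6 units


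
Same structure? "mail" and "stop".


Pattern of "mail": [0, 1, 2, 3]
Pattern of "stop": [0, 1, 2, 3]
Patterns match
Same pattern = Yes


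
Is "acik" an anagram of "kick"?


Word 1: "kick" → sorted: cikk
Word 2: "acik" → sorted: acik
Same letters? cikk != acik
Anagram = No


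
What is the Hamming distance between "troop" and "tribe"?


Comparing character by character (same length = 5):
  Pos 0: 't' vs 't' =
  Pos 1: 'r' vs 'r' =
  Pos 2: 'o' vs 'i' !=
  Pos 3: 'o' vs 'b' !=
  Pos 4: 'p' vs 'e' !=
Hamming distance = 3


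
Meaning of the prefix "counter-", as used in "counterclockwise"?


Prefix: counter-
Example: counterclockwise = counter- + clockwise
Meaning = against / opposite


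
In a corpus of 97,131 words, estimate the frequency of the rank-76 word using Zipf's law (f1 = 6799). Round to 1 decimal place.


Zipf's law: f(r) = f(1) / r
f(1) = 6799
f(76) = 6799 / 76
= 89.5 occurrences


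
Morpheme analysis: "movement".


Word: "movement"
Morphemes: move | -ment
Each morpheme carries meaning
= 2 morphemes


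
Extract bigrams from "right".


Word: "right" (length 5)
Number of bigrams = 5 - 2 + 1 = 4
  Position 0: "ri"
  Position 1: "ig"
  Position 2: "gh"
  Position 3: "ht"
Bigrams = "ri", "ig", "gh", "ht"


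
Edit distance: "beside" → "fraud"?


Word 1: "beside" (length 6)
Word 2: "fraud" (length 5)
One optimal edit sequence (insert/delete/substitute each cost 1):
  1. substitute 'b' -> 'f'  (+1)
  2. substitute 'e' -> 'r'  (+1)
  3. substitute 's' -> 'a'  (+1)
  4. substitute 'i' -> 'u'  (+1)
  5. keep 'd'
  6. delete 'e'  (+1)
Total edit operations: 5
Edit distance = 5


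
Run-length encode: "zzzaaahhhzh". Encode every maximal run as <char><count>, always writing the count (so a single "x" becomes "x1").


String: "zzzaaahhhzh"
Scanning for consecutive runs:
  'z' x 3
  'a' x 3
  'h' x 3
  'z' x 1
  'h' x 1
RLE = "z3a3h3z1h1"


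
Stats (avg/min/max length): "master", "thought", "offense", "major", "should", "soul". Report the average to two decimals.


Lengths: "master"=6, "thought"=7, "offense"=7, "major"=5, "should"=6, "soul"=4
Sum = 35, Count = 6
Average = 35/6 = 5.83
= avg=5.83, min=4, max=7


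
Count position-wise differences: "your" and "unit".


Comparing character by character (same length = 4):
  Pos 0: 'y' vs 'u' !=
  Pos 1: 'o' vs 'n' !=
  Pos 2: 'u' vs 'i' !=
  Pos 3: 'r' vs 't' !=
Hamming distance = 4


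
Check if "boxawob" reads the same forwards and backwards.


Word: "boxawob"
Reversed: "bowaxob"
Forward == Backward? boxawob != bowaxob
Palindrome = No


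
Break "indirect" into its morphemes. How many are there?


Word: "indirect"
Morphemes: in- / direct
Each morpheme carries meaning
= 2 morphemes


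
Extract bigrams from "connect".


Word: "connect" (length 7)
Number of bigrams = 7 - 2 + 1 = 6
  Position 0: "co"
  Position 1: "on"
  Position 2: "nn"
  Position 3: "ne"
  Position 4: "ec"
  Position 5: "ct"
Bigrams = "co", "on", "nn", "ne", "ec", "ct"


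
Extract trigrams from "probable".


Word: "probable" (length 8)
Number of trigrams = 8 - 3 + 1 = 6
  Position 0: "pro"
  Position 1: "rob"
  Position 2: "oba"
  Position 3: "bab"
  Position 4: "abl"
  Position 5: "ble"
Trigrams = "pro", "rob", "oba", "bab", "abl", "ble"


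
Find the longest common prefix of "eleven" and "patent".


Word 1: "eleven"
Word 2: "patent"
Comparing from start:
  Pos 0: 'e' != 'p' (stop)
LCP = "" (length 0)


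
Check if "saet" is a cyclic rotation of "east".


Word: "east", Candidate: "saet"
Method: check if candidate is substring of word+word
"easteast" contains "saet"? No
Is rotation = No


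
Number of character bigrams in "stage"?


Word: "stage" (length 5)
Number of 2-grams = length - 2 + 1 = 5 - 2 + 1
= 4


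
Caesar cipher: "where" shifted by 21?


Word: "where"
Shift: 21
Each letter → (letter + shift) mod 26:
  'w' (22) + 21 = 17 → 'r'
  'h' (7) + 21 = 2 → 'c'
  'e' (4) + 21 = 25 → 'z'
  'r' (17) + 21 = 12 → 'm'
  'e' (4) + 21 = 25 → 'z'
Result = "rczmz"


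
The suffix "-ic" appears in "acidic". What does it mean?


Suffix: -ic
Example: acidic (acid + -ic)
Meaning = relating to


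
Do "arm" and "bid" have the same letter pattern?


Pattern of "arm": [0, 1, 2]
Pattern of "bid": [0, 1, 2]
Patterns match
Same pattern = Yes


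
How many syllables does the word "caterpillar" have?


Word: "caterpillar"
Syllable breakdown: cat | er | pil | lar
Counting: 4 parts
= 4 syllables


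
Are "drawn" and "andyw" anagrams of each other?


Word 1: "drawn" → sorted: adnrw
Word 2: "andyw" → sorted: adnwy
Same letters? adnrw != adnwy
Anagram = No


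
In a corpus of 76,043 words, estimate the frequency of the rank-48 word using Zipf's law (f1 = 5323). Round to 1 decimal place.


Zipf's law: f(r) = f(1) / r
f(1) = 5323
f(48) = 5323 / 48
= 110.9 occurrences


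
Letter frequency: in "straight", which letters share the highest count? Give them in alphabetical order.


Word: "straight"
Letter counts:
  'a': 1
  'g': 1
  'h': 1
  'i': 1
  'r': 1
  's': 1
  't': 2
Maximum count = 2
Most frequent = 't' (2 times each)


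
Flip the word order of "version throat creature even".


Original: "version throat creature even"
Words (1..n): version | throat | creature | even
Reversed (n..1): even | creature | throat | version
Result = "even creature throat version"


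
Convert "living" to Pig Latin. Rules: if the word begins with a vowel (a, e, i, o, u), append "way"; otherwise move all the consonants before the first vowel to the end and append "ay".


Word: "living"
Starts with consonant(s) → move to end, add 'ay'
Consonant cluster: "l"
Pig Latin = "ivinglay"


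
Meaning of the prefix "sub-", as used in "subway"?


Prefix: sub-
Example: subway (sub- + way)
Meaning = under / below


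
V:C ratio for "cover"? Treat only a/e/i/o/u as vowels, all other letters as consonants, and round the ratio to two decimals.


Word: "cover"
Vowels (a,e,i,o,u): 2
Consonants: 3
Ratio = 2/3
= 0.67


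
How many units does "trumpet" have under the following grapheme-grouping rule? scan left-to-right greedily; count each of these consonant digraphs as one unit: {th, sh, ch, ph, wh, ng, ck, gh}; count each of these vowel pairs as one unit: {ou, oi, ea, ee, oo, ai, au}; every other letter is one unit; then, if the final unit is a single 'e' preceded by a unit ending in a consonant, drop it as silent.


Word: "trumpet" (7 letters)
Left-to-right scan:
  1. 't' (letter)
  2. 'r' (letter)
  3. 'u' (letter)
  4. 'm' (letter)
  5. 'p' (letter)
  6. 'e' (letter)
  7. 't' (letter)
Units from scan: 7
Sound units = 7 units


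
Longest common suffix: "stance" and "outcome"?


Word 1: "stance"
Word 2: "outcome"
Comparing from end:
  Pos -1: 'e' == 'e'
  Pos -2: 'c' != 'm' (stop)
LCS = "e" (length 1)


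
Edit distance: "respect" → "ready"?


Word 1: "respect" (length 7)
Word 2: "ready" (length 5)
One optimal edit sequence (insert/delete/substitute each cost 1):
  1. keep 'r'
  2. keep 'e'
  3. delete 's'  (+1)
  4. delete 'p'  (+1)
  5. substitute 'e' -> 'a'  (+1)
  6. substitute 'c' -> 'd'  (+1)
  7. substitute 't' -> 'y'  (+1)
Total edit operations: 5
Edit distance = 5


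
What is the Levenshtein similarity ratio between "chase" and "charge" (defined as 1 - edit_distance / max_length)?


Word 1: "chase" (length 5)
Word 2: "charge" (length 6)
One optimal edit sequence:
  1. keep 'c'
  2. keep 'h'
  3. keep 'a'
  4. insert 'r'  (+1)
  5. substitute 's' -> 'g'  (+1)
  6. keep 'e'
Edit distance = 2
Max length = max(5, 6) = 6
Similarity = 1 - 2/6
= 0.6667


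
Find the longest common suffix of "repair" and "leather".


Word 1: "repair"
Word 2: "leather"
Comparing from end:
  Pos -1: 'r' == 'r'
  Pos -2: 'i' != 'e' (stop)
LCS = "r" (length 1)


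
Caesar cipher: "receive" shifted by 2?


Word: "receive"
Shift: 2
Each letter → (letter + shift) mod 26:
  'r' (17) + 2 = 19 → 't'
  'e' (4) + 2 = 6 → 'g'
  'c' (2) + 2 = 4 → 'e'
  'e' (4) + 2 = 6 → 'g'
  'i' (8) + 2 = 10 → 'k'
  'v' (21) + 2 = 23 → 'x'
  'e' (4) + 2 = 6 → 'g'
Result = "tgegkxg"


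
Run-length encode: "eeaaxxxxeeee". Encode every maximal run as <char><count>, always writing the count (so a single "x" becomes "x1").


String: "eeaaxxxxeeee"
Scanning for consecutive runs:
  'e' x 2
  'a' x 2
  'x' x 4
  'e' x 4
RLE = "e2a2x4e4"


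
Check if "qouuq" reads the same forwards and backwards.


Word: "qouuq"
Reversed: "quuoq"
Forward == Backward? qouuq != quuoq
Palindrome = No


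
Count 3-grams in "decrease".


Word: "decrease" (length 8)
Number of 3-grams = length - 3 + 1 = 8 - 3 + 1
= 6


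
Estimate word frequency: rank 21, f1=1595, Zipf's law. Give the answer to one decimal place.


Zipf's law: f(r) = f(1) / r
f(1) = 1595
f(21) = 1595 / 21
= 76.0 occurrences


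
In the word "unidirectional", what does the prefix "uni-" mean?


Prefix: uni-
Example: unidirectional = uni- + directional
Meaning = one


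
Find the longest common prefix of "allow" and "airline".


Word 1: "allow"
Word 2: "airline"
Comparing from start:
  Pos 0: 'a' == 'a'
  Pos 1: 'l' != 'i' (stop)
LCP = "a" (length 1)


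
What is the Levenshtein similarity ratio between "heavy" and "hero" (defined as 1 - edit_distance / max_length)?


Word 1: "heavy" (length 5)
Word 2: "hero" (length 4)
One optimal edit sequence:
  1. keep 'h'
  2. keep 'e'
  3. delete 'a'  (+1)
  4. substitute 'v' -> 'r'  (+1)
  5. substitute 'y' -> 'o'  (+1)
Edit distance = 3
Max length = max(5, 4) = 5
Similarity = 1 - 3/5
= 0.4000


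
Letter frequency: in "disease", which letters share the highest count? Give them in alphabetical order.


Word: "disease"
Letter counts:
  'a': 1
  'd': 1
  'e': 2
  'i': 1
  's': 2
Maximum count = 2
Most frequent = 'e', 's' (2 times each)


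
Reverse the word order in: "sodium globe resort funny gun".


Original: "sodium globe resort funny gun"
Words (1..n): sodium | globe | resort | funny | gun
Reversed (n..1): gun | funny | resort | globe | sodium
Result = "gun funny resort globe sodium"


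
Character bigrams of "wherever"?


Word: "wherever" (length 8)
Number of bigrams = 8 - 2 + 1 = 7
  Position 0: "wh"
  Position 1: "he"
  Position 2: "er"
  Position 3: "re"
  Position 4: "ev"
  Position 5: "ve"
  Position 6: "er"
Bigrams = "wh", "he", "er", "re", "ev", "ve", "er"


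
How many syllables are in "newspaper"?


Word: "newspaper"
Syllable breakdown: news · pa · per
Counting: 3 parts
= 3 syllables


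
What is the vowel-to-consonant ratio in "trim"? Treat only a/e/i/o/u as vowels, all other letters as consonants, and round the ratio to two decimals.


Word: "trim"
Vowels (a,e,i,o,u): 1
Consonants: 3
Ratio = 1/3
= 0.33


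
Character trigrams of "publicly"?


Word: "publicly" (length 8)
Number of trigrams = 8 - 3 + 1 = 6
  Position 0: "pub"
  Position 1: "ubl"
  Position 2: "bli"
  Position 3: "lic"
  Position 4: "icl"
  Position 5: "cly"
Trigrams = "pub", "ubl", "bli", "lic", "icl", "cly"


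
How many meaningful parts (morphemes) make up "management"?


Word: "management"
Morphemes: manage + -ment
Each morpheme carries meaning
= 2 morphemes


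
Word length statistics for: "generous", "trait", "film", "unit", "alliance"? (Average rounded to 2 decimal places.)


Lengths: "generous"=8, "trait"=5, "film"=4, "unit"=4, "alliance"=8
Sum = 29, Count = 5
Average = 29/5 = 5.80
= avg=5.80, min=4, max=8


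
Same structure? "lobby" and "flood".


Pattern of "lobby": [0, 1, 2, 2, 3]
Pattern of "flood": [0, 1, 2, 2, 3]
Patterns match
Same pattern = Yes


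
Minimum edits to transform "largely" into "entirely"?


Word 1: "largely" (length 7)
Word 2: "entirely" (length 8)
One optimal edit sequence (insert/delete/substitute each cost 1):
  1. insert 'e'  (+1)
  2. substitute 'l' -> 'n'  (+1)
  3. substitute 'a' -> 't'  (+1)
  4. substitute 'r' -> 'i'  (+1)
  5. substitute 'g' -> 'r'  (+1)
  6. keep 'e'
  7. keep 'l'
  8. keep 'y'
Total edit operations: 5
Edit distance = 5


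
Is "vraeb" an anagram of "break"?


Word 1: "break" → sorted: abekr
Word 2: "vraeb" → sorted: aberv
Same letters? abekr != aberv
Anagram = No


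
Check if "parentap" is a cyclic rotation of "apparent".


Word: "apparent", Candidate: "parentap"
Method: check if candidate is substring of word+word
"apparentapparent" contains "parentap"? Yes
Is rotation = Yes


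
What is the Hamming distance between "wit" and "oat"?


Comparing character by character (same length = 3):
  Pos 0: 'w' vs 'o' !=
  Pos 1: 'i' vs 'a' !=
  Pos 2: 't' vs 't' =
Hamming distance = 2


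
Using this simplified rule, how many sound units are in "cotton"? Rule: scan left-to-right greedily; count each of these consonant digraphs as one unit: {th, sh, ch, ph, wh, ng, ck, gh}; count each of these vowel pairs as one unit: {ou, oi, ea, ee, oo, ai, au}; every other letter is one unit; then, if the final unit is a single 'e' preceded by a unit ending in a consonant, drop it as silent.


Word: "cotton" (6 letters)
Left-to-right scan:
  1. 'c' (letter)
  2. 'o' (letter)
  3. 't' (letter)
  4. 't' (letter)
  5. 'o' (letter)
  6. 'n' (letter)
Units from scan: 6
Sound units = 6 units


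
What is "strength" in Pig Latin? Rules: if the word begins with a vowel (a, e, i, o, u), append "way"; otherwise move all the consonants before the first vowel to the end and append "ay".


Word: "strength"
Starts with consonant(s) → move to end, add 'ay'
Consonant cluster: "str"
Pig Latin = "engthstray"


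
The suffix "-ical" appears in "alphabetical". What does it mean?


Suffix: -ical
Example: alphabetical = alphabet + -ical
Meaning = relating to


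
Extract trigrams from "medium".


Word: "medium" (length 6)
Number of trigrams = 6 - 3 + 1 = 4
  Position 0: "med"
  Position 1: "edi"
  Position 2: "diu"
  Position 3: "ium"
Trigrams = "med", "edi", "diu", "ium"


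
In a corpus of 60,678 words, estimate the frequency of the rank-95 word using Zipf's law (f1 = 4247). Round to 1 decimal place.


Zipf's law: f(r) = f(1) / r
f(1) = 4247
f(95) = 4247 / 95
= 44.7 occurrences


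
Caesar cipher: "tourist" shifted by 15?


Word: "tourist"
Shift: 15
Each letter → (letter + shift) mod 26:
  't' (19) + 15 = 8 → 'i'
  'o' (14) + 15 = 3 → 'd'
  'u' (20) + 15 = 9 → 'j'
  'r' (17) + 15 = 6 → 'g'
  'i' (8) + 15 = 23 → 'x'
  's' (18) + 15 = 7 → 'h'
  't' (19) + 15 = 8 → 'i'
Result = "idjgxhi"


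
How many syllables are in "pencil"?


Word: "pencil"
Syllable breakdown: pen | cil
Counting: 2 parts
= 2 syllables


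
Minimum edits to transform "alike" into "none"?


Word 1: "alike" (length 5)
Word 2: "none" (length 4)
One optimal edit sequence (insert/delete/substitute each cost 1):
  1. delete 'a'  (+1)
  2. substitute 'l' -> 'n'  (+1)
  3. substitute 'i' -> 'o'  (+1)
  4. substitute 'k' -> 'n'  (+1)
  5. keep 'e'
Total edit operations: 4
Edit distance = 4


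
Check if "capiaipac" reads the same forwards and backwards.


Word: "capiaipac"
Reversed: "capiaipac"
Forward == Backward? capiaipac == capiaipac
Palindrome = Yes


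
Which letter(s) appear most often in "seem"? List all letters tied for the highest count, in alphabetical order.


Word: "seem"
Letter counts:
  'e': 2
  'm': 1
  's': 1
Maximum count = 2
Most frequent = 'e' (2 times each)


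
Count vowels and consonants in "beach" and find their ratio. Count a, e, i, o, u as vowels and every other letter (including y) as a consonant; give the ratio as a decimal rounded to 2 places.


Word: "beach"
Vowels (a,e,i,o,u): 2
Consonants: 3
Ratio = 2/3
= 0.67
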